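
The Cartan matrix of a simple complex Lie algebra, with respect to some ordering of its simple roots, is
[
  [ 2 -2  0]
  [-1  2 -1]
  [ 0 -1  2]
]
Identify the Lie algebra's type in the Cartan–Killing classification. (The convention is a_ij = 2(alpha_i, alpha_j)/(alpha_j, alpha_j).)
The matrix has rank 3 with 2's on the diagonal. Reading the off-diagonal entries as Dynkin edges (a single edge where a_ij = a_ji = -1; a double or triple edge where a_ij * a_ji = 2 or 3), the diagram is a chain of 3 nodes with a double edge at one end; the terminal node there is the unique long simple root (C_3). One simple-root ordering that puts it in standard form is (alpha_3, alpha_2, alpha_1). So the algebra is type C_3, i.e. sp(6).

type C_3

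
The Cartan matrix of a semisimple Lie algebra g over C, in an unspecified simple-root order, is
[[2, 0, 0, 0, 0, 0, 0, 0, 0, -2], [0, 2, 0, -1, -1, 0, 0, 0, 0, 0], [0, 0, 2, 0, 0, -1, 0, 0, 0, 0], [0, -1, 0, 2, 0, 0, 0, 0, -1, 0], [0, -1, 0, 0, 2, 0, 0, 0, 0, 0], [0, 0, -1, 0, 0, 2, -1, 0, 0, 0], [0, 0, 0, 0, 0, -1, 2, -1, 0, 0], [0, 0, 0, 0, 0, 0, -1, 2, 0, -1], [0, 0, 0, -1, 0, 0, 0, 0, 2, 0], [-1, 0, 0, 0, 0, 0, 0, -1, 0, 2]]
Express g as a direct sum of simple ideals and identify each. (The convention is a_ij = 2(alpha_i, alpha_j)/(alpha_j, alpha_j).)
The diagram associated to this matrix has two connected components: the simple roots {alpha_2, alpha_4, alpha_5, alpha_9} form a chain of 4 nodes with single edges (A_4), and {alpha_1, alpha_3, alpha_6, alpha_7, alpha_8, alpha_10} form a chain of 6 nodes with a double edge at one end; the terminal node there is the unique long simple root (C_6). A semisimple Lie algebra decomposes uniquely as the direct sum of simple ideals, one per connected component of its Dynkin diagram, so g ≅ A_4 ⊕ C_6 (dimension 24 + 78 = 102).

A_4 + C_6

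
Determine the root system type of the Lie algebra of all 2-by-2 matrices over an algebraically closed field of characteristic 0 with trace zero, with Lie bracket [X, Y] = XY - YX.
A1

This is sl(2), which has dimension 2^2 - 1 = 3 and rank 2 - 1 = 1 (a Cartan subalgebra is the diagonal traceless matrices). In the classification of classical Lie algebras, the special linear algebra sl(n+1) has type A_n; here n = 1, so the Dynkin diagram is a chain of 1 nodes with single edges (A_1). Hence the type is A_1.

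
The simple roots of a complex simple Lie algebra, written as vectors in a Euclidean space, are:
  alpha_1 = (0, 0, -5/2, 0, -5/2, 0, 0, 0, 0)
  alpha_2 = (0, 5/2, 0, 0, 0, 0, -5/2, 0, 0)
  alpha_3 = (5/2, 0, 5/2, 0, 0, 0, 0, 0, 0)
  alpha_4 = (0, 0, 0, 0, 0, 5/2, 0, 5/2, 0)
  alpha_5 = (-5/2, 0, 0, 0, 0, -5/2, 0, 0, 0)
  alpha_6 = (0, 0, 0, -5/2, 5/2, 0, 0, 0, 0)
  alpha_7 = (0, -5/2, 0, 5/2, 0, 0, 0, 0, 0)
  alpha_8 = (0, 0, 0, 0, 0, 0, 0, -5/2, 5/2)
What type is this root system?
Compute the Cartan integers a_ij = 2(alpha_i, alpha_j)/(alpha_j, alpha_j); the resulting 8x8 Cartan matrix is
[[2, 0, -1, 0, 0, -1, 0, 0], [0, 2, 0, 0, 0, 0, -1, 0], [-1, 0, 2, 0, -1, 0, 0, 0], [0, 0, 0, 2, -1, 0, 0, -1], [0, 0, -1, -1, 2, 0, 0, 0], [-1, 0, 0, 0, 0, 2, -1, 0], [0, -1, 0, 0, 0, -1, 2, 0], [0, 0, 0, -1, 0, 0, 0, 2]].
All simple roots have the same length, so the diagram is simply laced. The associated Dynkin diagram is a chain of 8 nodes with single edges (A_8), so the type is A_8 (the algebra sl(9)).

A_8 (sl(9))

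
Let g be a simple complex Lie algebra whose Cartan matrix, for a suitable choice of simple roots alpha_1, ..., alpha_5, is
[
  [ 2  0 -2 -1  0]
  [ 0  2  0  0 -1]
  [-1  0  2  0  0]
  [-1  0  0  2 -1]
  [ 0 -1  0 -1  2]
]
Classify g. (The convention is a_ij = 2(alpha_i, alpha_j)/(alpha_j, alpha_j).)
The matrix has rank 5 with 2's on the diagonal. Reading the off-diagonal entries as Dynkin edges (a single edge where a_ij = a_ji = -1; a double or triple edge where a_ij * a_ji = 2 or 3), the diagram is a chain of 5 nodes with a double edge at one end; the terminal node there is the unique short simple root (B_5). One simple-root ordering that puts it in standard form is (alpha_2, alpha_5, alpha_4, alpha_1, alpha_3). So the algebra is type B_5, i.e. so(11).

B_5 (so(11))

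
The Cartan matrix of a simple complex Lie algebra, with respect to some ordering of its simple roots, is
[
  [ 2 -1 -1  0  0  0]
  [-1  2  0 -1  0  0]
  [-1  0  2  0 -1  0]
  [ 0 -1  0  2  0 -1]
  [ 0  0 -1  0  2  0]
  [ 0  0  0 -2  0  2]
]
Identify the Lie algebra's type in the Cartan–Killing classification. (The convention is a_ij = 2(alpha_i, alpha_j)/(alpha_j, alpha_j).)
The matrix has rank 6 with 2's on the diagonal. Reading the off-diagonal entries as Dynkin edges (a single edge where a_ij = a_ji = -1; a double or triple edge where a_ij * a_ji = 2 or 3), the diagram is a chain of 6 nodes with a double edge at one end; the terminal node there is the unique long simple root (C_6). One simple-root ordering that puts it in standard form is (alpha_5, alpha_3, alpha_1, alpha_2, alpha_4, alpha_6). So the algebra is type C_6, i.e. sp(12).

C_6 (sp(12))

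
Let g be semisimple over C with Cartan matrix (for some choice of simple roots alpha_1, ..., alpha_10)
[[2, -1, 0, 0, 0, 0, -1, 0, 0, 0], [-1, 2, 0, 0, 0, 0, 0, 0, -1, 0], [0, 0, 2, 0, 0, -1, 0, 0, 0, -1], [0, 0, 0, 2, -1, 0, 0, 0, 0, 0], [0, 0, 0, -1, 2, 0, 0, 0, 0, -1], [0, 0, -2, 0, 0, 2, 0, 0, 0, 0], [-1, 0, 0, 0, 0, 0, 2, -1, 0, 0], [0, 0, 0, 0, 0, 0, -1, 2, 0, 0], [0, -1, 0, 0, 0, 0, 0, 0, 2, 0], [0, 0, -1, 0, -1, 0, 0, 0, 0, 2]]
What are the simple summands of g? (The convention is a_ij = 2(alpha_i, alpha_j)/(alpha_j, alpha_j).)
The diagram associated to this matrix has two connected components: the simple roots {alpha_1, alpha_2, alpha_7, alpha_8, alpha_9} form a chain of 5 nodes with single edges (A_5), and {alpha_3, alpha_4, alpha_5, alpha_6, alpha_10} form a chain of 5 nodes with a double edge at one end; the terminal node there is the unique long simple root (C_5). A semisimple Lie algebra decomposes uniquely as the direct sum of simple ideals, one per connected component of its Dynkin diagram, so g ≅ A_5 ⊕ C_5 (dimension 35 + 55 = 90).

type A_5 ⊕ type C_5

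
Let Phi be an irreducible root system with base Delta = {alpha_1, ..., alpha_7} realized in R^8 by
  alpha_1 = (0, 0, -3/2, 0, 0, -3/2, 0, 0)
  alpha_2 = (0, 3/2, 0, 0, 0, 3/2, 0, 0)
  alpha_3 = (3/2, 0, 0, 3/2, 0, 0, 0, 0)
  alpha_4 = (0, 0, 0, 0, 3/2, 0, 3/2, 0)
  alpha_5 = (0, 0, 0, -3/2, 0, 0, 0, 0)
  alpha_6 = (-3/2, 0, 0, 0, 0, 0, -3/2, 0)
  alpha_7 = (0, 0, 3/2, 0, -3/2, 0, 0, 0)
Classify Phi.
Compute the Cartan integers a_ij = 2(alpha_i, alpha_j)/(alpha_j, alpha_j); the resulting 7x7 Cartan matrix is
[[2, -1, 0, 0, 0, 0, -1], [-1, 2, 0, 0, 0, 0, 0], [0, 0, 2, 0, -2, -1, 0], [0, 0, 0, 2, 0, -1, -1], [0, 0, -1, 0, 2, 0, 0], [0, 0, -1, -1, 0, 2, 0], [-1, 0, 0, -1, 0, 0, 2]].
The roots have two lengths (squared-length ratio 2:1); the short ones are alpha_{5}. The associated Dynkin diagram is a chain of 7 nodes with a double edge at one end; the terminal node there is the unique short simple root (B_7), so the type is B_7 (the algebra so(15)).

B7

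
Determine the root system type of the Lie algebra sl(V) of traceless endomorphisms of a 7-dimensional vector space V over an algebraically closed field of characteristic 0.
A6

This is sl(7), which has dimension 7^2 - 1 = 48 and rank 7 - 1 = 6 (a Cartan subalgebra is the diagonal traceless matrices). In the classification of classical Lie algebras, the special linear algebra sl(n+1) has type A_n; here n = 6, so the Dynkin diagram is a chain of 6 nodes with single edges (A_6). Hence the type is A_6.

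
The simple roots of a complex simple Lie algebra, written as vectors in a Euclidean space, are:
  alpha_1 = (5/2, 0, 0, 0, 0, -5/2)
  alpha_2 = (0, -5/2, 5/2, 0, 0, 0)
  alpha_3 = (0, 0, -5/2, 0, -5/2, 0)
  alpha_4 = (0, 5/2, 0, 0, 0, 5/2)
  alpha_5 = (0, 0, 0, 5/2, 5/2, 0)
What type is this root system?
Compute the Cartan integers a_ij = 2(alpha_i, alpha_j)/(alpha_j, alpha_j); the resulting 5x5 Cartan matrix is
[[2, 0, 0, -1, 0], [0, 2, -1, -1, 0], [0, -1, 2, 0, -1], [-1, -1, 0, 2, 0], [0, 0, -1, 0, 2]].
All simple roots have the same length, so the diagram is simply laced. The associated Dynkin diagram is a chain of 5 nodes with single edges (A_5), so the type is A_5 (the algebra sl(6)).

A_5 (sl(6))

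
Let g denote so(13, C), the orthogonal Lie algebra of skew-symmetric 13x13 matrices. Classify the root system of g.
type B_6

This is so(13) with 13 odd, which has dimension 13(13-1)/2 = 78 and rank (13-1)/2 = 6. In the classification of classical Lie algebras, the orthogonal algebra so(2n+1) in an odd number of variables has type B_n; here n = 6, so the Dynkin diagram is a chain of 6 nodes with a double edge at one end; the terminal node there is the unique short simple root (B_6). Hence the type is B_6.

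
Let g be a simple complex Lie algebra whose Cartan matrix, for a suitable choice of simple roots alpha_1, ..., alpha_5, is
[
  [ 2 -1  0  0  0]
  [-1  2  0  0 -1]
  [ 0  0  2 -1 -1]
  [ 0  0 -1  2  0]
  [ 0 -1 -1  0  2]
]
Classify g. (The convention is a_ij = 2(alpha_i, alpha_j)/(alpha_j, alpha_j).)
The matrix has rank 5 with 2's on the diagonal. Reading the off-diagonal entries as Dynkin edges (a single edge where a_ij = a_ji = -1; a double or triple edge where a_ij * a_ji = 2 or 3), the diagram is a chain of 5 nodes with single edges (A_5). One simple-root ordering that puts it in standard form is (alpha_1, alpha_2, alpha_5, alpha_3, alpha_4). So the algebra is type A_5, i.e. sl(6).

A_5 (sl(6))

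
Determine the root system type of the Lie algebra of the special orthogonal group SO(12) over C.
D6

This is so(12) with 12 even, which has dimension 12(12-1)/2 = 66 and rank 12/2 = 6. In the classification of classical Lie algebras, the orthogonal algebra so(2n) in an even number of variables has type D_n; here n = 6, so the Dynkin diagram is a chain of 4 nodes with a fork of two nodes at one end (D_6). Hence the type is D_6.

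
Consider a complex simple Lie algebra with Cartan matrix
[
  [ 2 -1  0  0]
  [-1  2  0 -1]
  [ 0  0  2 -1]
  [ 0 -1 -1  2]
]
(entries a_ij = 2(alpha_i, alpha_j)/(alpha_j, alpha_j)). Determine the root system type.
A_4

The matrix has rank 4 with 2's on the diagonal. Reading the off-diagonal entries as Dynkin edges (a single edge where a_ij = a_ji = -1; a double or triple edge where a_ij * a_ji = 2 or 3), the diagram is a chain of 4 nodes with single edges (A_4). One simple-root ordering that puts it in standard form is (alpha_3, alpha_4, alpha_2, alpha_1). So the algebra is type A_4, i.e. sl(5).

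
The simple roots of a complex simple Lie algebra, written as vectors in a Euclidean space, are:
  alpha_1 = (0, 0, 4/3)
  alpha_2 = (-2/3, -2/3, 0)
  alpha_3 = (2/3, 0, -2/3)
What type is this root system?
C3

Compute the Cartan integers a_ij = 2(alpha_i, alpha_j)/(alpha_j, alpha_j); the resulting 3x3 Cartan matrix is
[[2, 0, -2], [0, 2, -1], [-1, -1, 2]].
The roots have two lengths (squared-length ratio 2:1); the short ones are alpha_{2,3}. The associated Dynkin diagram is a chain of 3 nodes with a double edge at one end; the terminal node there is the unique long simple root (C_3), so the type is C_3 (the algebra sp(6)).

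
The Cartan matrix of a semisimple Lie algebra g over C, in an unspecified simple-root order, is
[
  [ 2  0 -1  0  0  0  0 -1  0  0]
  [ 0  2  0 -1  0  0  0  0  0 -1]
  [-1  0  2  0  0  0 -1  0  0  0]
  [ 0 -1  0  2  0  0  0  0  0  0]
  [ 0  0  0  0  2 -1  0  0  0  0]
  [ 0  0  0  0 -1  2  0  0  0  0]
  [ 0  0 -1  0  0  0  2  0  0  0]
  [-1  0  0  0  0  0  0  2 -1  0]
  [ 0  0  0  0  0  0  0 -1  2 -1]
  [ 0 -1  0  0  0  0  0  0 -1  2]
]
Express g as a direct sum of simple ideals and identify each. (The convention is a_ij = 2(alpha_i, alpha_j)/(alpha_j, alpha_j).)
A2 ⊕ A8

The diagram associated to this matrix has two connected components: the simple roots {alpha_5, alpha_6} form a chain of 2 nodes with single edges (A_2), and {alpha_1, alpha_2, alpha_3, alpha_4, alpha_7, alpha_8, alpha_9, alpha_10} form a chain of 8 nodes with single edges (A_8). A semisimple Lie algebra decomposes uniquely as the direct sum of simple ideals, one per connected component of its Dynkin diagram, so g ≅ A_2 ⊕ A_8 (dimension 8 + 80 = 88).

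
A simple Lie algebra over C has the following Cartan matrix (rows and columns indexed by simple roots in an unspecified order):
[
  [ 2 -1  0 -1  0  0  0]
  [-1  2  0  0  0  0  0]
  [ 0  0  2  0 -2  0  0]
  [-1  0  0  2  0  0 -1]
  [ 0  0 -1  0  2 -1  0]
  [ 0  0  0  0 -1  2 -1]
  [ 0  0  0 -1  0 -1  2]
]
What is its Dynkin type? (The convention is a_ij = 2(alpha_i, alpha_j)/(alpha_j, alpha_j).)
The matrix has rank 7 with 2's on the diagonal. Reading the off-diagonal entries as Dynkin edges (a single edge where a_ij = a_ji = -1; a double or triple edge where a_ij * a_ji = 2 or 3), the diagram is a chain of 7 nodes with a double edge at one end; the terminal node there is the unique long simple root (C_7). One simple-root ordering that puts it in standard form is (alpha_2, alpha_1, alpha_4, alpha_7, alpha_6, alpha_5, alpha_3). So the algebra is type C_7, i.e. sp(14).

C_7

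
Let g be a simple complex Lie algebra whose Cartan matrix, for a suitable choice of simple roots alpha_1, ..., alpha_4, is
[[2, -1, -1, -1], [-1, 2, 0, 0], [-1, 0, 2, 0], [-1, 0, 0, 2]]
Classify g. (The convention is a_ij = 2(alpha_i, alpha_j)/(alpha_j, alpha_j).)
D_4 (so(8))

The matrix has rank 4 with 2's on the diagonal. Reading the off-diagonal entries as Dynkin edges (a single edge where a_ij = a_ji = -1; a double or triple edge where a_ij * a_ji = 2 or 3), the diagram is a chain of 2 nodes with a fork of two nodes at one end (D_4). One simple-root ordering that puts it in standard form is (alpha_3, alpha_1, alpha_2, alpha_4). So the algebra is type D_4, i.e. so(8).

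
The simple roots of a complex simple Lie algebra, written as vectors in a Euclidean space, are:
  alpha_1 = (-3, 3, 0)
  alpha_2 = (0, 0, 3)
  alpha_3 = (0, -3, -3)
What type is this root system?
type B_3

Compute the Cartan integers a_ij = 2(alpha_i, alpha_j)/(alpha_j, alpha_j); the resulting 3x3 Cartan matrix is
[[2, 0, -1], [0, 2, -1], [-1, -2, 2]].
The roots have two lengths (squared-length ratio 2:1); the short ones are alpha_{2}. The associated Dynkin diagram is a chain of 3 nodes with a double edge at one end; the terminal node there is the unique short simple root (B_3), so the type is B_3 (the algebra so(7)).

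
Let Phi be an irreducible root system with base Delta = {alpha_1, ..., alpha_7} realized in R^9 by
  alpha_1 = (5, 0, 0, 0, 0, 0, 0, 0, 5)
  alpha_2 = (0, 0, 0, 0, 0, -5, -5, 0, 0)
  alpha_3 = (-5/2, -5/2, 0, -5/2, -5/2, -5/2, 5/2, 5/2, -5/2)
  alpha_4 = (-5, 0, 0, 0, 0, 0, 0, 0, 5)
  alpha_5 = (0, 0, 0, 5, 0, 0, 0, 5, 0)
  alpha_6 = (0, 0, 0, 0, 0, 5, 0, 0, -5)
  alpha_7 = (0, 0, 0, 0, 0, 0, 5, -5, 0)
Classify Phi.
Compute the Cartan integers a_ij = 2(alpha_i, alpha_j)/(alpha_j, alpha_j); the resulting 7x7 Cartan matrix is
[[2, 0, -1, 0, 0, -1, 0], [0, 2, 0, 0, 0, -1, -1], [-1, 0, 2, 0, 0, 0, 0], [0, 0, 0, 2, 0, -1, 0], [0, 0, 0, 0, 2, 0, -1], [-1, -1, 0, -1, 0, 2, 0], [0, -1, 0, 0, -1, 0, 2]].
All simple roots have the same length, so the diagram is simply laced. The associated Dynkin diagram is a chain of 6 nodes with one extra node attached to the third node from one end (E_7), so the type is E_7.

E7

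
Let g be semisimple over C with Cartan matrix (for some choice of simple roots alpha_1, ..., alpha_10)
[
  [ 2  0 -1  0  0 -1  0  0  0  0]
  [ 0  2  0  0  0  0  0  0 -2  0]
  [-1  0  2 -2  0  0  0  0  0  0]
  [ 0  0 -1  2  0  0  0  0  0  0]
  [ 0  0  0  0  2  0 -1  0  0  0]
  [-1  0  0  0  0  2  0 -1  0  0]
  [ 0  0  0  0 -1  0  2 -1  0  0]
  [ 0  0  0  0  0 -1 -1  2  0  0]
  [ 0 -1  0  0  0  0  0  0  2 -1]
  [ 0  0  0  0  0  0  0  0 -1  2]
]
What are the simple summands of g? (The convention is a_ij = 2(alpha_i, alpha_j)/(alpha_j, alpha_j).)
The diagram associated to this matrix has two connected components: the simple roots {alpha_1, alpha_3, alpha_4, alpha_5, alpha_6, alpha_7, alpha_8} form a chain of 7 nodes with a double edge at one end; the terminal node there is the unique short simple root (B_7), and {alpha_2, alpha_9, alpha_10} form a chain of 3 nodes with a double edge at one end; the terminal node there is the unique long simple root (C_3). A semisimple Lie algebra decomposes uniquely as the direct sum of simple ideals, one per connected component of its Dynkin diagram, so g ≅ B_7 ⊕ C_3 (dimension 105 + 21 = 126).

B_7 + C_3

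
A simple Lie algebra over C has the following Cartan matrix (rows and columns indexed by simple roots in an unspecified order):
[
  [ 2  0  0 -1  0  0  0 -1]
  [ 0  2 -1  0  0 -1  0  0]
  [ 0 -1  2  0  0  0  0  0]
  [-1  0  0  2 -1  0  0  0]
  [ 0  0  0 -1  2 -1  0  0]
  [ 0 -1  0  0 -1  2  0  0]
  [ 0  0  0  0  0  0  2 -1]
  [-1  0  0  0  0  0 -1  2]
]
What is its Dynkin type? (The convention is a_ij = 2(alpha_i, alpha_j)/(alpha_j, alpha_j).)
A_8 (sl(9))

The matrix has rank 8 with 2's on the diagonal. Reading the off-diagonal entries as Dynkin edges (a single edge where a_ij = a_ji = -1; a double or triple edge where a_ij * a_ji = 2 or 3), the diagram is a chain of 8 nodes with single edges (A_8). One simple-root ordering that puts it in standard form is (alpha_3, alpha_2, alpha_6, alpha_5, alpha_4, alpha_1, alpha_8, alpha_7). So the algebra is type A_8, i.e. sl(9).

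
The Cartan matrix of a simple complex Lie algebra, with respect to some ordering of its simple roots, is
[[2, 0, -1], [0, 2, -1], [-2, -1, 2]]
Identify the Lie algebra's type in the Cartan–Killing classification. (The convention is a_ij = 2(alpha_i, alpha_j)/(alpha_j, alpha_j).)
The matrix has rank 3 with 2's on the diagonal. Reading the off-diagonal entries as Dynkin edges (a single edge where a_ij = a_ji = -1; a double or triple edge where a_ij * a_ji = 2 or 3), the diagram is a chain of 3 nodes with a double edge at one end; the terminal node there is the unique short simple root (B_3). One simple-root ordering that puts it in standard form is (alpha_2, alpha_3, alpha_1). So the algebra is type B_3, i.e. so(7).

B3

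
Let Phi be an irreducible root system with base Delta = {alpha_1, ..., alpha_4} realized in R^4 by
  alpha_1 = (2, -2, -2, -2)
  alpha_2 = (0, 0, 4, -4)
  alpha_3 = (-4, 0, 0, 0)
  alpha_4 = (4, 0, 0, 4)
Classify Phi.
Compute the Cartan integers a_ij = 2(alpha_i, alpha_j)/(alpha_j, alpha_j); the resulting 4x4 Cartan matrix is
[[2, 0, -1, 0], [0, 2, 0, -1], [-1, 0, 2, -1], [0, -1, -2, 2]].
The roots have two lengths (squared-length ratio 2:1); the short ones are alpha_{1,3}. The associated Dynkin diagram is a chain of 4 nodes with a double edge between the middle two (F_4), so the type is F_4.

F4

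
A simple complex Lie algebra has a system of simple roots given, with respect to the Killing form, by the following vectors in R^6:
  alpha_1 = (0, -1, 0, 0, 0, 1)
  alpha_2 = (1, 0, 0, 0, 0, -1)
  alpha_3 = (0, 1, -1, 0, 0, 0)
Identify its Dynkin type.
A_3

Compute the Cartan integers a_ij = 2(alpha_i, alpha_j)/(alpha_j, alpha_j); the resulting 3x3 Cartan matrix is
[[2, -1, -1], [-1, 2, 0], [-1, 0, 2]].
All simple roots have the same length, so the diagram is simply laced. The associated Dynkin diagram is a chain of 3 nodes with single edges (A_3), so the type is A_3 (the algebra sl(4)).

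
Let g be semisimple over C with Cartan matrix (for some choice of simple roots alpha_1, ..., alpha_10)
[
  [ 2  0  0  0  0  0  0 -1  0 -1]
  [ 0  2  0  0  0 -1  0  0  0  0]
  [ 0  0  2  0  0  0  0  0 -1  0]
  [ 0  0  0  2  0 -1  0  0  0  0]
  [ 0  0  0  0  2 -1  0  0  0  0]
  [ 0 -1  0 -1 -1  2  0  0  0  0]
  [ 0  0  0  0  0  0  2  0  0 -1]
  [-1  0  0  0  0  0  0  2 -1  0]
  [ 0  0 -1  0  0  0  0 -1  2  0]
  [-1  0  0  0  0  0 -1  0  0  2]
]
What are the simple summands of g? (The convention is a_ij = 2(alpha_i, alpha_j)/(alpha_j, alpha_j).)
A6 + D4

The diagram associated to this matrix has two connected components: the simple roots {alpha_1, alpha_3, alpha_7, alpha_8, alpha_9, alpha_10} form a chain of 6 nodes with single edges (A_6), and {alpha_2, alpha_4, alpha_5, alpha_6} form a chain of 2 nodes with a fork of two nodes at one end (D_4). A semisimple Lie algebra decomposes uniquely as the direct sum of simple ideals, one per connected component of its Dynkin diagram, so g ≅ A_6 ⊕ D_4 (dimension 48 + 28 = 76).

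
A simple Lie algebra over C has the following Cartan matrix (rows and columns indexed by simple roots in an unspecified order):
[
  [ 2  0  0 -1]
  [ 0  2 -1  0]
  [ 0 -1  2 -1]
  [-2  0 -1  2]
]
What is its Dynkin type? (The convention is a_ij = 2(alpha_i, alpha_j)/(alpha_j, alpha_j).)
type B_4

The matrix has rank 4 with 2's on the diagonal. Reading the off-diagonal entries as Dynkin edges (a single edge where a_ij = a_ji = -1; a double or triple edge where a_ij * a_ji = 2 or 3), the diagram is a chain of 4 nodes with a double edge at one end; the terminal node there is the unique short simple root (B_4). One simple-root ordering that puts it in standard form is (alpha_2, alpha_3, alpha_4, alpha_1). So the algebra is type B_4, i.e. so(9).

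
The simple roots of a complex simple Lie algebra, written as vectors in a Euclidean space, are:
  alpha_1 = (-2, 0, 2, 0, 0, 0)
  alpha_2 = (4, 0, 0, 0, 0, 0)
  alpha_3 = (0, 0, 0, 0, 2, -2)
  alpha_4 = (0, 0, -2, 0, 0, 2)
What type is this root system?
Compute the Cartan integers a_ij = 2(alpha_i, alpha_j)/(alpha_j, alpha_j); the resulting 4x4 Cartan matrix is
[[2, -1, 0, -1], [-2, 2, 0, 0], [0, 0, 2, -1], [-1, 0, -1, 2]].
The roots have two lengths (squared-length ratio 2:1); the short ones are alpha_{1,3,4}. The associated Dynkin diagram is a chain of 4 nodes with a double edge at one end; the terminal node there is the unique long simple root (C_4), so the type is C_4 (the algebra sp(8)).

C4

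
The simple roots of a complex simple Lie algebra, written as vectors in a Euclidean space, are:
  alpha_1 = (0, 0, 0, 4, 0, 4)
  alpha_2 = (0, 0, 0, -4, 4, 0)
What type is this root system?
A_2 (sl(3))

Compute the Cartan integers a_ij = 2(alpha_i, alpha_j)/(alpha_j, alpha_j); the resulting 2x2 Cartan matrix is
[[2, -1], [-1, 2]].
All simple roots have the same length, so the diagram is simply laced. The associated Dynkin diagram is a chain of 2 nodes with single edges (A_2), so the type is A_2 (the algebra sl(3)).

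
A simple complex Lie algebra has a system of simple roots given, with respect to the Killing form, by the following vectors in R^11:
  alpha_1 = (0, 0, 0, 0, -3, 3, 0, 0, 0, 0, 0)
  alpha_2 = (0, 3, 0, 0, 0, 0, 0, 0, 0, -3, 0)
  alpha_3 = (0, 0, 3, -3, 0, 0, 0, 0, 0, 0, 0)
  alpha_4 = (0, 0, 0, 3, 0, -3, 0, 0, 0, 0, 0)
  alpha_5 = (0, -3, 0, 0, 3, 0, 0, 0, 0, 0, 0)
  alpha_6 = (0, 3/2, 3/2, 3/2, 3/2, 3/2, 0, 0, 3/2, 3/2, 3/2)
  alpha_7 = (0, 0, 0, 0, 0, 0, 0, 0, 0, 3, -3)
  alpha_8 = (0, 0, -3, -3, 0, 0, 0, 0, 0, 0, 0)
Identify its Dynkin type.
Compute the Cartan integers a_ij = 2(alpha_i, alpha_j)/(alpha_j, alpha_j); the resulting 8x8 Cartan matrix is
[[2, 0, 0, -1, -1, 0, 0, 0], [0, 2, 0, 0, -1, 0, -1, 0], [0, 0, 2, -1, 0, 0, 0, 0], [-1, 0, -1, 2, 0, 0, 0, -1], [-1, -1, 0, 0, 2, 0, 0, 0], [0, 0, 0, 0, 0, 2, 0, -1], [0, -1, 0, 0, 0, 0, 2, 0], [0, 0, 0, -1, 0, -1, 0, 2]].
All simple roots have the same length, so the diagram is simply laced. The associated Dynkin diagram is a chain of 7 nodes with one extra node attached to the third node from one end (E_8), so the type is E_8.

E_8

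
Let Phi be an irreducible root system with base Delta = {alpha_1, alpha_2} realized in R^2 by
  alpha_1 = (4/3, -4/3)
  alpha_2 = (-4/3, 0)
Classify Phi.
B_2

Compute the Cartan integers a_ij = 2(alpha_i, alpha_j)/(alpha_j, alpha_j); the resulting 2x2 Cartan matrix is
[[2, -2], [-1, 2]].
The roots have two lengths (squared-length ratio 2:1); the short ones are alpha_{2}. The associated Dynkin diagram is a chain of 2 nodes with a double edge at one end; the terminal node there is the unique short simple root (B_2), so the type is B_2 (the algebra so(5)).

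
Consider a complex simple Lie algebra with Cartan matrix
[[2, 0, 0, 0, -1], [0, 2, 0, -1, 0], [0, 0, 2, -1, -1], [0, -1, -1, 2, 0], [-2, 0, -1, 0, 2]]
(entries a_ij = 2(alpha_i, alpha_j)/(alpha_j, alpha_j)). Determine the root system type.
type B_5

The matrix has rank 5 with 2's on the diagonal. Reading the off-diagonal entries as Dynkin edges (a single edge where a_ij = a_ji = -1; a double or triple edge where a_ij * a_ji = 2 or 3), the diagram is a chain of 5 nodes with a double edge at one end; the terminal node there is the unique short simple root (B_5). One simple-root ordering that puts it in standard form is (alpha_2, alpha_4, alpha_3, alpha_5, alpha_1). So the algebra is type B_5, i.e. so(11).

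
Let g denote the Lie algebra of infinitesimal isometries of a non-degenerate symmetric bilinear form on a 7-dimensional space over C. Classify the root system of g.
This is so(7) with 7 odd, which has dimension 7(7-1)/2 = 21 and rank (7-1)/2 = 3. In the classification of classical Lie algebras, the orthogonal algebra so(2n+1) in an odd number of variables has type B_n; here n = 3, so the Dynkin diagram is a chain of 3 nodes with a double edge at one end; the terminal node there is the unique short simple root (B_3). Hence the type is B_3.

B_3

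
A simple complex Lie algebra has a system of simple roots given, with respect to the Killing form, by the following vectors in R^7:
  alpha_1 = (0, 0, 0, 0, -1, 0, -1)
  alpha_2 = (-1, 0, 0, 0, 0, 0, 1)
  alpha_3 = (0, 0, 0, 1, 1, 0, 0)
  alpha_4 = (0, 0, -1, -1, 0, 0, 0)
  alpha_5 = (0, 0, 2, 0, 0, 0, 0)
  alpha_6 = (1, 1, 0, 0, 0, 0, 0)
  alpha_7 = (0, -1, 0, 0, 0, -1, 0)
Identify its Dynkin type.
Compute the Cartan integers a_ij = 2(alpha_i, alpha_j)/(alpha_j, alpha_j); the resulting 7x7 Cartan matrix is
[[2, -1, -1, 0, 0, 0, 0], [-1, 2, 0, 0, 0, -1, 0], [-1, 0, 2, -1, 0, 0, 0], [0, 0, -1, 2, -1, 0, 0], [0, 0, 0, -2, 2, 0, 0], [0, -1, 0, 0, 0, 2, -1], [0, 0, 0, 0, 0, -1, 2]].
The roots have two lengths (squared-length ratio 2:1); the short ones are alpha_{1,2,3,4,6,7}. The associated Dynkin diagram is a chain of 7 nodes with a double edge at one end; the terminal node there is the unique long simple root (C_7), so the type is C_7 (the algebra sp(14)).

C_7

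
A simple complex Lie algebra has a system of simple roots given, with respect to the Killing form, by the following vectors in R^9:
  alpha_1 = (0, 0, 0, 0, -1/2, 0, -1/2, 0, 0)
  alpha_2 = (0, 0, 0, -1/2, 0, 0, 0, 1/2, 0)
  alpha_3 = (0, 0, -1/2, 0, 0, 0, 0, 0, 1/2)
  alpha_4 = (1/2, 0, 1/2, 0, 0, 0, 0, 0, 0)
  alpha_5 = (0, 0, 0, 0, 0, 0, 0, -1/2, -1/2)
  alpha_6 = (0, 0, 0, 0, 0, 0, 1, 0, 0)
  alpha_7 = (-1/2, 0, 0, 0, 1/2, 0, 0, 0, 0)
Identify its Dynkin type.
type C_7

Compute the Cartan integers a_ij = 2(alpha_i, alpha_j)/(alpha_j, alpha_j); the resulting 7x7 Cartan matrix is
[[2, 0, 0, 0, 0, -1, -1], [0, 2, 0, 0, -1, 0, 0], [0, 0, 2, -1, -1, 0, 0], [0, 0, -1, 2, 0, 0, -1], [0, -1, -1, 0, 2, 0, 0], [-2, 0, 0, 0, 0, 2, 0], [-1, 0, 0, -1, 0, 0, 2]].
The roots have two lengths (squared-length ratio 2:1); the short ones are alpha_{1,2,3,4,5,7}. The associated Dynkin diagram is a chain of 7 nodes with a double edge at one end; the terminal node there is the unique long simple root (C_7), so the type is C_7 (the algebra sp(14)).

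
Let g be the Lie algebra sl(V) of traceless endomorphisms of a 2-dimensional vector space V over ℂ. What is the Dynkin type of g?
This is sl(2), which has dimension 2^2 - 1 = 3 and rank 2 - 1 = 1 (a Cartan subalgebra is the diagonal traceless matrices). In the classification of classical Lie algebras, the special linear algebra sl(n+1) has type A_n; here n = 1, so the Dynkin diagram is a chain of 1 nodes with single edges (A_1). Hence the type is A_1.

type A_1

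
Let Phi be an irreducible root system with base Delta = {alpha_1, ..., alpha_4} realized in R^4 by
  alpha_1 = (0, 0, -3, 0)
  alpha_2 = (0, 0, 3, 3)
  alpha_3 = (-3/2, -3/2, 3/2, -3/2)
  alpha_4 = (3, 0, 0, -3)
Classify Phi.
Compute the Cartan integers a_ij = 2(alpha_i, alpha_j)/(alpha_j, alpha_j); the resulting 4x4 Cartan matrix is
[[2, -1, -1, 0], [-2, 2, 0, -1], [-1, 0, 2, 0], [0, -1, 0, 2]].
The roots have two lengths (squared-length ratio 2:1); the short ones are alpha_{1,3}. The associated Dynkin diagram is a chain of 4 nodes with a double edge between the middle two (F_4), so the type is F_4.

type F_4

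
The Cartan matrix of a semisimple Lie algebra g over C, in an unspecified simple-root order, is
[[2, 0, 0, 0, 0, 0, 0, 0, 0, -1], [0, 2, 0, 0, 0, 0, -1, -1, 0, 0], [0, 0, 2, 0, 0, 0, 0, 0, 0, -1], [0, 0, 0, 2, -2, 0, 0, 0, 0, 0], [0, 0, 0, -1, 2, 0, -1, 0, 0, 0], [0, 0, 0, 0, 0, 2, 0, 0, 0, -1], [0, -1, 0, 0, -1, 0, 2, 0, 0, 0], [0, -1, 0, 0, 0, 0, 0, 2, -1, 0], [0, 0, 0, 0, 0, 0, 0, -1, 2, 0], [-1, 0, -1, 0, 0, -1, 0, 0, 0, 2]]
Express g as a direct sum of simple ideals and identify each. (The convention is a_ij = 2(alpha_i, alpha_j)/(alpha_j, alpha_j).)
C_6 + D_4

The diagram associated to this matrix has two connected components: the simple roots {alpha_2, alpha_4, alpha_5, alpha_7, alpha_8, alpha_9} form a chain of 6 nodes with a double edge at one end; the terminal node there is the unique long simple root (C_6), and {alpha_1, alpha_3, alpha_6, alpha_10} form a chain of 2 nodes with a fork of two nodes at one end (D_4). A semisimple Lie algebra decomposes uniquely as the direct sum of simple ideals, one per connected component of its Dynkin diagram, so g ≅ C_6 ⊕ D_4 (dimension 78 + 28 = 106).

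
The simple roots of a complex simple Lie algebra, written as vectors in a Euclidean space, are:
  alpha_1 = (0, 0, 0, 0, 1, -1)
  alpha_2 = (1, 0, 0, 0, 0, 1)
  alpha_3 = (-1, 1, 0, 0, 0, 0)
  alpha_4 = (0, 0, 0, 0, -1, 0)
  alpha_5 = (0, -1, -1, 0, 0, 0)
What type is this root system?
type B_5

Compute the Cartan integers a_ij = 2(alpha_i, alpha_j)/(alpha_j, alpha_j); the resulting 5x5 Cartan matrix is
[[2, -1, 0, -2, 0], [-1, 2, -1, 0, 0], [0, -1, 2, 0, -1], [-1, 0, 0, 2, 0], [0, 0, -1, 0, 2]].
The roots have two lengths (squared-length ratio 2:1); the short ones are alpha_{4}. The associated Dynkin diagram is a chain of 5 nodes with a double edge at one end; the terminal node there is the unique short simple root (B_5), so the type is B_5 (the algebra so(11)).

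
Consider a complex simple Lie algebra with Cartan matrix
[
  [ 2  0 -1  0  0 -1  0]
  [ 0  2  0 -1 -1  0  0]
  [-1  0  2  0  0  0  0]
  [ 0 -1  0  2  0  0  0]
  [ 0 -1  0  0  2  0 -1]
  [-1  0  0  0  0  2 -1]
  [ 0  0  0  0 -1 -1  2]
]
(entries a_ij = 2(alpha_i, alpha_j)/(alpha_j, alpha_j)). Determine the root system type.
The matrix has rank 7 with 2's on the diagonal. Reading the off-diagonal entries as Dynkin edges (a single edge where a_ij = a_ji = -1; a double or triple edge where a_ij * a_ji = 2 or 3), the diagram is a chain of 7 nodes with single edges (A_7). One simple-root ordering that puts it in standard form is (alpha_3, alpha_1, alpha_6, alpha_7, alpha_5, alpha_2, alpha_4). So the algebra is type A_7, i.e. sl(8).

A7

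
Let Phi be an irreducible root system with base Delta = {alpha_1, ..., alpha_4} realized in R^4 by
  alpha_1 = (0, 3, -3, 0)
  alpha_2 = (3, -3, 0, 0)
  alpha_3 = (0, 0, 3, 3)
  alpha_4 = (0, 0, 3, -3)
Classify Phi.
Compute the Cartan integers a_ij = 2(alpha_i, alpha_j)/(alpha_j, alpha_j); the resulting 4x4 Cartan matrix is
[[2, -1, -1, -1], [-1, 2, 0, 0], [-1, 0, 2, 0], [-1, 0, 0, 2]].
All simple roots have the same length, so the diagram is simply laced. The associated Dynkin diagram is a chain of 2 nodes with a fork of two nodes at one end (D_4), so the type is D_4 (the algebra so(8)).

D_4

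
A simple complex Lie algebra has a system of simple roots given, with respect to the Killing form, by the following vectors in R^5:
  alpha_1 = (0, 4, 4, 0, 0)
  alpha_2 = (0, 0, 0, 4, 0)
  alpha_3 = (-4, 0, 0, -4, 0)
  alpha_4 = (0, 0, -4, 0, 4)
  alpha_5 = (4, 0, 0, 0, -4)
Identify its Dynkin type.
B_5 (so(11))

Compute the Cartan integers a_ij = 2(alpha_i, alpha_j)/(alpha_j, alpha_j); the resulting 5x5 Cartan matrix is
[[2, 0, 0, -1, 0], [0, 2, -1, 0, 0], [0, -2, 2, 0, -1], [-1, 0, 0, 2, -1], [0, 0, -1, -1, 2]].
The roots have two lengths (squared-length ratio 2:1); the short ones are alpha_{2}. The associated Dynkin diagram is a chain of 5 nodes with a double edge at one end; the terminal node there is the unique short simple root (B_5), so the type is B_5 (the algebra so(11)).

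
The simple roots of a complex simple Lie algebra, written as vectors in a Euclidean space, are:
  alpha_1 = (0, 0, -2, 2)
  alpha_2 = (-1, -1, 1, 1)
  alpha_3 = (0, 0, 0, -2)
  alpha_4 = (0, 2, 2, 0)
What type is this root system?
Compute the Cartan integers a_ij = 2(alpha_i, alpha_j)/(alpha_j, alpha_j); the resulting 4x4 Cartan matrix is
[[2, 0, -2, -1], [0, 2, -1, 0], [-1, -1, 2, 0], [-1, 0, 0, 2]].
The roots have two lengths (squared-length ratio 2:1); the short ones are alpha_{2,3}. The associated Dynkin diagram is a chain of 4 nodes with a double edge between the middle two (F_4), so the type is F_4.

F_4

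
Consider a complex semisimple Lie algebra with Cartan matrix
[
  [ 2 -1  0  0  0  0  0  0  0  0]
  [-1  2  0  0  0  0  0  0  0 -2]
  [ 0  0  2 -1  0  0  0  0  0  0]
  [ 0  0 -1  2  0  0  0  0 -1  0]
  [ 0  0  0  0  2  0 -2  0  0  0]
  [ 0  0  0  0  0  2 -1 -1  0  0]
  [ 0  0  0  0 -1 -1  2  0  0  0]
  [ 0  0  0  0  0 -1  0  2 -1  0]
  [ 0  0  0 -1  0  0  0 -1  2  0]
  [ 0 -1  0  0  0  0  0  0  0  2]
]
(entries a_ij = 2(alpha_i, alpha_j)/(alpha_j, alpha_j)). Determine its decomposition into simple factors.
The diagram associated to this matrix has two connected components: the simple roots {alpha_1, alpha_2, alpha_10} form a chain of 3 nodes with a double edge at one end; the terminal node there is the unique short simple root (B_3), and {alpha_3, alpha_4, alpha_5, alpha_6, alpha_7, alpha_8, alpha_9} form a chain of 7 nodes with a double edge at one end; the terminal node there is the unique long simple root (C_7). A semisimple Lie algebra decomposes uniquely as the direct sum of simple ideals, one per connected component of its Dynkin diagram, so g ≅ B_3 ⊕ C_7 (dimension 21 + 105 = 126).

B3 + C7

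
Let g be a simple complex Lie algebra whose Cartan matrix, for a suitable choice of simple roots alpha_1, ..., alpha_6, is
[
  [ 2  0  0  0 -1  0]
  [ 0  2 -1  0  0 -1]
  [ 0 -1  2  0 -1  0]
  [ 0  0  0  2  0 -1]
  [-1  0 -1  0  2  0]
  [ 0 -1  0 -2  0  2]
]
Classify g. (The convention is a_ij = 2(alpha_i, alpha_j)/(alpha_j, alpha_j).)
type B_6

The matrix has rank 6 with 2's on the diagonal. Reading the off-diagonal entries as Dynkin edges (a single edge where a_ij = a_ji = -1; a double or triple edge where a_ij * a_ji = 2 or 3), the diagram is a chain of 6 nodes with a double edge at one end; the terminal node there is the unique short simple root (B_6). One simple-root ordering that puts it in standard form is (alpha_1, alpha_5, alpha_3, alpha_2, alpha_6, alpha_4). So the algebra is type B_6, i.e. so(13).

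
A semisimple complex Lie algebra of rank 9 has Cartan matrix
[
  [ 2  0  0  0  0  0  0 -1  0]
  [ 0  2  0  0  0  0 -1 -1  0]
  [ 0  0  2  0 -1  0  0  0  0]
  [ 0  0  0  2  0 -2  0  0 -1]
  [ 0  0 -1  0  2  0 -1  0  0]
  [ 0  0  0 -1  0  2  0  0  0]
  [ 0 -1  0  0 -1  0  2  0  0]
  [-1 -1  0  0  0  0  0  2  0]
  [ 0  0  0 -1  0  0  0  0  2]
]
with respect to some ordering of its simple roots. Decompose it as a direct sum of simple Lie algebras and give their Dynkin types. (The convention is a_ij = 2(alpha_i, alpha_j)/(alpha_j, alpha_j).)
A_6 + B_3

The diagram associated to this matrix has two connected components: the simple roots {alpha_1, alpha_2, alpha_3, alpha_5, alpha_7, alpha_8} form a chain of 6 nodes with single edges (A_6), and {alpha_4, alpha_6, alpha_9} form a chain of 3 nodes with a double edge at one end; the terminal node there is the unique short simple root (B_3). A semisimple Lie algebra decomposes uniquely as the direct sum of simple ideals, one per connected component of its Dynkin diagram, so g ≅ A_6 ⊕ B_3 (dimension 48 + 21 = 69).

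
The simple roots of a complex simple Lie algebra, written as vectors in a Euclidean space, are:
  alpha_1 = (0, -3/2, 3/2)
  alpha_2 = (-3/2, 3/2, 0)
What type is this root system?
type A_2

Compute the Cartan integers a_ij = 2(alpha_i, alpha_j)/(alpha_j, alpha_j); the resulting 2x2 Cartan matrix is
[[2, -1], [-1, 2]].
All simple roots have the same length, so the diagram is simply laced. The associated Dynkin diagram is a chain of 2 nodes with single edges (A_2), so the type is A_2 (the algebra sl(3)).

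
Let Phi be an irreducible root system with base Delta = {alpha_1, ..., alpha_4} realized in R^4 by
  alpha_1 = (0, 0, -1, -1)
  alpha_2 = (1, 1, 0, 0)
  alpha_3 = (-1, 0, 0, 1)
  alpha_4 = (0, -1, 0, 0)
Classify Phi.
B_4

Compute the Cartan integers a_ij = 2(alpha_i, alpha_j)/(alpha_j, alpha_j); the resulting 4x4 Cartan matrix is
[[2, 0, -1, 0], [0, 2, -1, -2], [-1, -1, 2, 0], [0, -1, 0, 2]].
The roots have two lengths (squared-length ratio 2:1); the short ones are alpha_{4}. The associated Dynkin diagram is a chain of 4 nodes with a double edge at one end; the terminal node there is the unique short simple root (B_4), so the type is B_4 (the algebra so(9)).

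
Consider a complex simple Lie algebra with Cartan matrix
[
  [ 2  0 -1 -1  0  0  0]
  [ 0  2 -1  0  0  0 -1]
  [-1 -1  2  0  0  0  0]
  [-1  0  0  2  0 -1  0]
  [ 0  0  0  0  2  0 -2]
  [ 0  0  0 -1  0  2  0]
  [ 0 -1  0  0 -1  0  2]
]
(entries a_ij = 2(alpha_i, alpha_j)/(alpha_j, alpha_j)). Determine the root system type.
type C_7

The matrix has rank 7 with 2's on the diagonal. Reading the off-diagonal entries as Dynkin edges (a single edge where a_ij = a_ji = -1; a double or triple edge where a_ij * a_ji = 2 or 3), the diagram is a chain of 7 nodes with a double edge at one end; the terminal node there is the unique long simple root (C_7). One simple-root ordering that puts it in standard form is (alpha_6, alpha_4, alpha_1, alpha_3, alpha_2, alpha_7, alpha_5). So the algebra is type C_7, i.e. sp(14).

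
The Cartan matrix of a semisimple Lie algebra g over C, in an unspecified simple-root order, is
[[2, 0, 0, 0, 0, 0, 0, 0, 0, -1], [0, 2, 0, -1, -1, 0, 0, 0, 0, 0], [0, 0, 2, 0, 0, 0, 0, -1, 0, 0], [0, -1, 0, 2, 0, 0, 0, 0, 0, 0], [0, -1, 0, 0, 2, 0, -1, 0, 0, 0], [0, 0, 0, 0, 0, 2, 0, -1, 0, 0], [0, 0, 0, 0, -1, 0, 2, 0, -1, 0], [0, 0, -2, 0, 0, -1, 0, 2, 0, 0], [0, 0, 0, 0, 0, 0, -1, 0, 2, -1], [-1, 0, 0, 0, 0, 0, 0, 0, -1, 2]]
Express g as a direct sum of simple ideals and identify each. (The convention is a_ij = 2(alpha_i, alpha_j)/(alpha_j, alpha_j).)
The diagram associated to this matrix has two connected components: the simple roots {alpha_1, alpha_2, alpha_4, alpha_5, alpha_7, alpha_9, alpha_10} form a chain of 7 nodes with single edges (A_7), and {alpha_3, alpha_6, alpha_8} form a chain of 3 nodes with a double edge at one end; the terminal node there is the unique short simple root (B_3). A semisimple Lie algebra decomposes uniquely as the direct sum of simple ideals, one per connected component of its Dynkin diagram, so g ≅ A_7 ⊕ B_3 (dimension 63 + 21 = 84).

A_7 ⊕ B_3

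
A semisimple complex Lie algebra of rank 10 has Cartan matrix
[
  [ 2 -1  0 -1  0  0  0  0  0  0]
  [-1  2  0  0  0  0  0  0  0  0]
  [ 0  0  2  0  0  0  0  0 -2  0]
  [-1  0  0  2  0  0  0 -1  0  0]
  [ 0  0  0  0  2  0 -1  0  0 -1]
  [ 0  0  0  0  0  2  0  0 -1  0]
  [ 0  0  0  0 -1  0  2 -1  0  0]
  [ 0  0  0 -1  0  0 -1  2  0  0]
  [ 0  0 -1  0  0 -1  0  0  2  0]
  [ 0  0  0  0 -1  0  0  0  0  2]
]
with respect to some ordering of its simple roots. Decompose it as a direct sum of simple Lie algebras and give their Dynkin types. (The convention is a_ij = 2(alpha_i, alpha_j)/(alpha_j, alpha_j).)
The diagram associated to this matrix has two connected components: the simple roots {alpha_1, alpha_2, alpha_4, alpha_5, alpha_7, alpha_8, alpha_10} form a chain of 7 nodes with single edges (A_7), and {alpha_3, alpha_6, alpha_9} form a chain of 3 nodes with a double edge at one end; the terminal node there is the unique long simple root (C_3). A semisimple Lie algebra decomposes uniquely as the direct sum of simple ideals, one per connected component of its Dynkin diagram, so g ≅ A_7 ⊕ C_3 (dimension 63 + 21 = 84).

A_7 ⊕ C_3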